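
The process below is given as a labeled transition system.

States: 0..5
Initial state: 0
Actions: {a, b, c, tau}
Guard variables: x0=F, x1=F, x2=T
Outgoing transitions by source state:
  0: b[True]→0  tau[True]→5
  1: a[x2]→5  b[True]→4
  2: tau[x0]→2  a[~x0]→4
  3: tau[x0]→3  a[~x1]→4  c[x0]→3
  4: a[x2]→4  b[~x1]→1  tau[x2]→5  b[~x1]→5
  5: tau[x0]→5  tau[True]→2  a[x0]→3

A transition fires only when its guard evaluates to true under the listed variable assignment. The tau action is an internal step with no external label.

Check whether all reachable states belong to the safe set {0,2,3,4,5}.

Inv-set: {0,2,3,4,5}
Reach set: {0,1,2,4,5}
  0: ok
  1: ✗ unsafe
  2: ok
  4: ok
  5: ok
counterexample path to 1: tau·tau·a·b

Answer: INVARIANT VIOLATED at state 1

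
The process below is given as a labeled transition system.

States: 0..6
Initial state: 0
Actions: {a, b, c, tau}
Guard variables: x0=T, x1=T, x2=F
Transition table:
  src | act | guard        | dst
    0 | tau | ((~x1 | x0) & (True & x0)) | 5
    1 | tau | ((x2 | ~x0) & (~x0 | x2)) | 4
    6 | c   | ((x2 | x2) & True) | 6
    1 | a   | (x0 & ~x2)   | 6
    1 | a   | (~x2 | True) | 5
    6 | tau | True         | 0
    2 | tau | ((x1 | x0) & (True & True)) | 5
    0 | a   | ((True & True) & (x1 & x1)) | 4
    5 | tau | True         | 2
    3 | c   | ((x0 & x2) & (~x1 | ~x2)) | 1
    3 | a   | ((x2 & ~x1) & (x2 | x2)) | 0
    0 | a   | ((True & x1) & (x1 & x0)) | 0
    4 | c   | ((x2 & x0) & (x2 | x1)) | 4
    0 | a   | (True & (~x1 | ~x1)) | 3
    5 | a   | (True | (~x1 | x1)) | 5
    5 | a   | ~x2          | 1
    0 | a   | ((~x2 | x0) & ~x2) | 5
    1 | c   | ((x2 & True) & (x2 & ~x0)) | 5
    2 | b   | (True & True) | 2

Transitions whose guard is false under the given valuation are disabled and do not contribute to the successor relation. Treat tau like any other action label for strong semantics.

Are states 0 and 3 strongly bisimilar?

Answer: NOT BISIMILAR

Working:
Refine partition for ~:
  round 0: {{0,1,2,3,4,5,6}}
  round 1: {{0,5},{1},{2},{3,4},{6}}
  round 2: {{0},{1},{2},{3,4},{5},{6}}
stable after 3 split(s): 6 block(s)
class of 0: {0}; class of 3: {3,4}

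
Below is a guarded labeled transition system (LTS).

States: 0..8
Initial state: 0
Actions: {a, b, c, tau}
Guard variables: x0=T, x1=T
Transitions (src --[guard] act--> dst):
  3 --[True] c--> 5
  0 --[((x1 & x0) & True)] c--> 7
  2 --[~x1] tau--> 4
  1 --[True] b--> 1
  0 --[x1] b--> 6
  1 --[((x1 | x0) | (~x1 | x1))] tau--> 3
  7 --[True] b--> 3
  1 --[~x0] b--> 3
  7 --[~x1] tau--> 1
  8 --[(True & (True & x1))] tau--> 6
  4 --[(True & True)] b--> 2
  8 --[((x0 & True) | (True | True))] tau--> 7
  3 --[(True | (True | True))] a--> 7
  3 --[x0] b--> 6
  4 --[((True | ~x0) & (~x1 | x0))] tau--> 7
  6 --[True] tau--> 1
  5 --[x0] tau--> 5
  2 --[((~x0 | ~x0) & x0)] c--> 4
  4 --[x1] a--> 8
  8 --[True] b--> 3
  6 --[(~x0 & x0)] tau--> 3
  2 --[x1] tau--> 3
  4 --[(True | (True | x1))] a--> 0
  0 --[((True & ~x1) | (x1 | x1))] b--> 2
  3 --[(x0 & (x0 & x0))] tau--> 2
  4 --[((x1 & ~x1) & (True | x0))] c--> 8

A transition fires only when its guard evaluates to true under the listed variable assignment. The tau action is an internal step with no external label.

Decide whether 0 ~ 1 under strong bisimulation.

Answer: NOT BISIMILAR

Trace:
Bisimulation quotient by refinement:
  π0 = {{0,1,2,3,4,5,6,7,8}}
  π1 = {{0},{1,8},{2,5,6},{3},{4},{7}}
  π2 = {{0},{1},{2},{3},{4},{5},{6},{7},{8}}
stable after 3 split(s): 9 block(s)
0∈{0}, 1∈{1}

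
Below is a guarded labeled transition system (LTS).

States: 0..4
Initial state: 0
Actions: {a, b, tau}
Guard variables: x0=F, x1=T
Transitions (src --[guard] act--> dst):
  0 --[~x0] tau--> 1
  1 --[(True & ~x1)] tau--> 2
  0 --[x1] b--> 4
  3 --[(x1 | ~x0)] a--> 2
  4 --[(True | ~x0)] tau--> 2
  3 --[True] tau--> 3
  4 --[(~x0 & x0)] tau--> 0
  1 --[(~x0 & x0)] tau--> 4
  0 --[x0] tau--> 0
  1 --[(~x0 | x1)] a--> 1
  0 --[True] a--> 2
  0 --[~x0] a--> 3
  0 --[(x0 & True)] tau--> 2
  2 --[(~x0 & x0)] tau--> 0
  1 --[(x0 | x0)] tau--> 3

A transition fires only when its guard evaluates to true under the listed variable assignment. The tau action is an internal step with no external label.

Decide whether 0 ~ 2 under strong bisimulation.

Answer: NOT BISIMILAR

Analysis:
Refine partition for ~:
  P[0] = {{0,1,2,3,4}}
  P[1] = {{0},{1},{2},{3},{4}}
5 equivalence class(es) (converged in 2)
0∈{0}, 2∈{2}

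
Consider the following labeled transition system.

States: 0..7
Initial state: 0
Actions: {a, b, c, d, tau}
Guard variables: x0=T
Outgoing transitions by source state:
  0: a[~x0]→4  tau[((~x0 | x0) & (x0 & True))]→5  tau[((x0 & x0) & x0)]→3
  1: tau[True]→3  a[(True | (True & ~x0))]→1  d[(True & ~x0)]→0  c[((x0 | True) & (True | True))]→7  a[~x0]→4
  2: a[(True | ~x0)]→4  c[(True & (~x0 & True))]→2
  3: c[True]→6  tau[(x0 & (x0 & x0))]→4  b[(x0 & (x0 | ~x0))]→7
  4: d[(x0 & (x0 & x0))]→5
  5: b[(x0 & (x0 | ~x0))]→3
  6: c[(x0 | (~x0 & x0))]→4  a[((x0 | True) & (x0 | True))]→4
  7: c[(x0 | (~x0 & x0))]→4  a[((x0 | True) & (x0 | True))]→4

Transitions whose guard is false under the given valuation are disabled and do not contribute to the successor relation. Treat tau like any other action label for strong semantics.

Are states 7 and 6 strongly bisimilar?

Answer: BISIMILAR

Trace:
Bisimulation quotient by refinement:
  π0 = {{0,1,2,3,4,5,6,7}}
  π1 = {{0},{1},{2},{3},{4},{5},{6,7}}
stable after 2 split(s): 7 block(s)
[7]={6,7}  [6]={6,7}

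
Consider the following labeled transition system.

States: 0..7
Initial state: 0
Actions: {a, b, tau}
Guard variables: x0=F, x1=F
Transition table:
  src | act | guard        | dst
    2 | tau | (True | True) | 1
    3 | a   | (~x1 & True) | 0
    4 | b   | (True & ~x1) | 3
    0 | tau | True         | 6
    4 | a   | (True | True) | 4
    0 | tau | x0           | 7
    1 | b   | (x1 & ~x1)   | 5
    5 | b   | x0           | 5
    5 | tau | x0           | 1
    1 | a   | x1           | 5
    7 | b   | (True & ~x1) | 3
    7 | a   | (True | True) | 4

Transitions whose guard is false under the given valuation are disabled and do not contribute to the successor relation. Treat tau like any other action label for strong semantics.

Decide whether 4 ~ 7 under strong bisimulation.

Bisimulation quotient by refinement:
  π0 = {{0,1,2,3,4,5,6,7}}
  π1 = {{0,2},{1,5,6},{3},{4,7}}
Fixed point at round 2; 4 class(es).
class of 4: {4,7}; class of 7: {4,7}

Answer: BISIMILAR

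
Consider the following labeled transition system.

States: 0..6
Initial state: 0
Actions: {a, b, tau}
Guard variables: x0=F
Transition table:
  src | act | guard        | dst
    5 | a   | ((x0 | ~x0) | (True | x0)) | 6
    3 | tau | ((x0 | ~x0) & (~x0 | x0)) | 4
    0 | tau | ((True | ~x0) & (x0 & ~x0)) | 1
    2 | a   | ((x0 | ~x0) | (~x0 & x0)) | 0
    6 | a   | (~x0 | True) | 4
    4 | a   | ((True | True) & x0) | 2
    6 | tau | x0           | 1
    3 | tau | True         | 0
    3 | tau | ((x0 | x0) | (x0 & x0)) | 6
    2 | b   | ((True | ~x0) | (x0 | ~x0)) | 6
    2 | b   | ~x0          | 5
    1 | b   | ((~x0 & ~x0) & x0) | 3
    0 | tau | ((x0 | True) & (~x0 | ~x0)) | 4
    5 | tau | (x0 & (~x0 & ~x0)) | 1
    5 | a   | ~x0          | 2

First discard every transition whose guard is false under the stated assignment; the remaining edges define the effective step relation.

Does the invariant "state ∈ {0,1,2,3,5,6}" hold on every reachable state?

Answer: INVARIANT VIOLATED at state 4

Analysis:
Safe = {0,1,2,3,5,6}
R = {0,4}
  0: safe
  4: outside
counterexample path to 4: tau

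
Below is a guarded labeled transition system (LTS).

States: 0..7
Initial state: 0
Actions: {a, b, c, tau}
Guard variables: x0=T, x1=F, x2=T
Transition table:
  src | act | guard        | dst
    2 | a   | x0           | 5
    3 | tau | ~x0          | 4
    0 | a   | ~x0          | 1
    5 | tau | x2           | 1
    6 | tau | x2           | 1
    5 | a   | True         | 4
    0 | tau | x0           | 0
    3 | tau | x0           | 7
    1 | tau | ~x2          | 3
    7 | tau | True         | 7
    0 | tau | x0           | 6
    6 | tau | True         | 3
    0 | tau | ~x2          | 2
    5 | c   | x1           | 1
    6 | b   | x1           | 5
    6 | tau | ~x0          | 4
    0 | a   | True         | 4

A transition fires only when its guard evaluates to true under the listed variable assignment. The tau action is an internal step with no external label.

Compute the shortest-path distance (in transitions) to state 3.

Breadth-first toward 3:
  Layer 0: {0}
  Layer 1: {4,6}
  Layer 2: {1,3}
3 enters at depth 2; path tau·tau

Answer: 2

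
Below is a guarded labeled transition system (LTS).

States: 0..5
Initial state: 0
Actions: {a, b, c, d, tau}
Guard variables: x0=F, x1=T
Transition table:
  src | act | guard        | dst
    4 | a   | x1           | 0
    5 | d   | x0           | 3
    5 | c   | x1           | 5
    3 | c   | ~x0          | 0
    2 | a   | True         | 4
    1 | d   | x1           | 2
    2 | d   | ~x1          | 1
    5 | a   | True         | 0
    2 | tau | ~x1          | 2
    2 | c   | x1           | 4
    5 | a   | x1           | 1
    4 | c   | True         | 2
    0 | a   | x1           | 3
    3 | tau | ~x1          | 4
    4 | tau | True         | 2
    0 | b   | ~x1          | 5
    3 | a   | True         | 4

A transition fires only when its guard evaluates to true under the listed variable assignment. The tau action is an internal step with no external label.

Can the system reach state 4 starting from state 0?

Guard filter leaves 12 enabled edge(s).
depth 0: {0}
depth 1: {3}  total {0,3}
depth 2: {4}  total {0,3,4}
depth 3: {2}  total {0,2,3,4}
Reach set: {0,2,3,4}
witness 4: a·a

Answer: REACHABLE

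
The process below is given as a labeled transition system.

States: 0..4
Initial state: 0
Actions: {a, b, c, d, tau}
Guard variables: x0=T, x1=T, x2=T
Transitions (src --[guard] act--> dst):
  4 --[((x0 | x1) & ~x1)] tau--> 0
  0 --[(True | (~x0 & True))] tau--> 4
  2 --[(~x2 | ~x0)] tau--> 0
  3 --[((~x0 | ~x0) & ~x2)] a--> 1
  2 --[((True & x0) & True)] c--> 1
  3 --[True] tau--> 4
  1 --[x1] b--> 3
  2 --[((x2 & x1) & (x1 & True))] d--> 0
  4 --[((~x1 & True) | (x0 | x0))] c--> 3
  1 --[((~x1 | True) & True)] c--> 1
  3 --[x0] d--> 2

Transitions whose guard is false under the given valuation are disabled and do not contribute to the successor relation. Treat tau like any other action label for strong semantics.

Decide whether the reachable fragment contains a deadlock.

R = {0,1,2,3,4}
  0: tau→4  [deg 1]
  1: b→3  c→1  [deg 2]
  2: c→1  d→0  [deg 2]
  3: d→2  tau→4  [deg 2]
  4: c→3  [deg 1]

Answer: DEADLOCK-FREE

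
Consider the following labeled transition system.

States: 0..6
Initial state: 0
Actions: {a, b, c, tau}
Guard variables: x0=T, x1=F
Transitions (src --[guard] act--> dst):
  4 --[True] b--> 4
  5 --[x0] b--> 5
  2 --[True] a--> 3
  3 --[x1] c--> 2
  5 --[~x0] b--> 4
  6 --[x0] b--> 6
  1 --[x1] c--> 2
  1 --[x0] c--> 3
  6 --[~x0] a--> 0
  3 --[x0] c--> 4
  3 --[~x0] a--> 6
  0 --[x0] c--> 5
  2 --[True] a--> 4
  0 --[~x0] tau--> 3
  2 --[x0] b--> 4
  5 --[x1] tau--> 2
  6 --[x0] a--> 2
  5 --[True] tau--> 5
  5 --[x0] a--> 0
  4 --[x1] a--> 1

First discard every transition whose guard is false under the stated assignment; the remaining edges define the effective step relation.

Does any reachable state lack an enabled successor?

Answer: DEADLOCK-FREE

Trace:
Reachable = {0,5}
  0: c→5  [deg 1]
  5: a→0  b→5  tau→5  [deg 3]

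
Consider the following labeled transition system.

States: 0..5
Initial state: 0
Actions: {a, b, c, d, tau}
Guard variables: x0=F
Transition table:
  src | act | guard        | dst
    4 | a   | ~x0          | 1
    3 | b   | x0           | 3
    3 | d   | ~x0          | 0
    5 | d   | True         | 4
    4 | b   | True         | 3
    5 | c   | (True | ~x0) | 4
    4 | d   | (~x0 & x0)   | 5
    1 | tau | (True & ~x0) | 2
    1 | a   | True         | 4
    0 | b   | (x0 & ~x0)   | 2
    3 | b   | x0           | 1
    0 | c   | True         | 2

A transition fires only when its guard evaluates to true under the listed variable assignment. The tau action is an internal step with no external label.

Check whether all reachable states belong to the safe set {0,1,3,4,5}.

Inv-set: {0,1,3,4,5}
Reach set: {0,2}
  0: ok
  2: VIOLATES
reach 2 via c — violates

Answer: INVARIANT VIOLATED at state 2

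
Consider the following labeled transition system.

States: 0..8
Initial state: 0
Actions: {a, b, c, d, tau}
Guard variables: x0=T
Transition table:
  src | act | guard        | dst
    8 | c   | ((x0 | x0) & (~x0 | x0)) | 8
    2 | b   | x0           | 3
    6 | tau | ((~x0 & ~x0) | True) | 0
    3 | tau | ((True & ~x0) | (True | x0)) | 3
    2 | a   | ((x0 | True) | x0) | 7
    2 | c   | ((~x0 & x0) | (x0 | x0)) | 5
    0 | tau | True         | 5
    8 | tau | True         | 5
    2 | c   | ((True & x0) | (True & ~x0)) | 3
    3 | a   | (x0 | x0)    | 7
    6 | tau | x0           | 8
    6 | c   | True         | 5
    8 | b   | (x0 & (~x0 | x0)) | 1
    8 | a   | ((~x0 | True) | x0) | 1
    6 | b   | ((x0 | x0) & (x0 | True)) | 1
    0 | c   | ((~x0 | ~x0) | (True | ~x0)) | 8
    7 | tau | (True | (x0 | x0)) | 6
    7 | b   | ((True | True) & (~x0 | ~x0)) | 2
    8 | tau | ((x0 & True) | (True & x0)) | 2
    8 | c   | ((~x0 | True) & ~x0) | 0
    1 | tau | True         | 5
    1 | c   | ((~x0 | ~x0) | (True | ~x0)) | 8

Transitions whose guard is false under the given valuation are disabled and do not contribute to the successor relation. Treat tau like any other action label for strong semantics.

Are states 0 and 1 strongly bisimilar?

Refine partition for ~:
  round 0: {{0,1,2,3,4,5,6,7,8}}
  round 1: {{0,1},{2},{3},{4,5},{6},{7},{8}}
stable after 2 split(s): 7 block(s)
0∈{0,1}, 1∈{0,1}

Answer: BISIMILAR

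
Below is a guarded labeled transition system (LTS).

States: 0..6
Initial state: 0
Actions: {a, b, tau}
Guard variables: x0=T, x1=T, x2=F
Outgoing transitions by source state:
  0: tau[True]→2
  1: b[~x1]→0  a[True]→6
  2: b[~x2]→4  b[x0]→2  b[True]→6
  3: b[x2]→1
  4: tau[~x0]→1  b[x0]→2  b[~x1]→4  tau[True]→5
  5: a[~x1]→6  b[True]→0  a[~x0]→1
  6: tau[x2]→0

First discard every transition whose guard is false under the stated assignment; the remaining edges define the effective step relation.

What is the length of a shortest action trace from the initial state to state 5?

Answer: 3

Analysis:
Breadth-first toward 5:
  L0 = {0}
  L1 = {2}
  L2 = {4,6}
  L3 = {5}
depth(5)=3, e.g. tau·b·tau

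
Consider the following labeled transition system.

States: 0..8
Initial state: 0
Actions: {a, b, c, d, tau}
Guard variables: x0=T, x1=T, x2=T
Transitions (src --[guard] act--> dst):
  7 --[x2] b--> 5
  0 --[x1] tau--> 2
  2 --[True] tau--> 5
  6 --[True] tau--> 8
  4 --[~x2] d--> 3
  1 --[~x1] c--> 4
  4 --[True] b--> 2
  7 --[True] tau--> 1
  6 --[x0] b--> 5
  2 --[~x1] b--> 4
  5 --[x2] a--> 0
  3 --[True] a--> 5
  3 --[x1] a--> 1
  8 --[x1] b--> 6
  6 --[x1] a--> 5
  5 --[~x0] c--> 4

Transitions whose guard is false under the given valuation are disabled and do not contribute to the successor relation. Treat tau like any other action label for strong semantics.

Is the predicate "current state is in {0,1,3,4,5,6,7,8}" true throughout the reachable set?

Answer: INVARIANT VIOLATED at state 2

Analysis:
Inv-set: {0,1,3,4,5,6,7,8}
Reach set: {0,2,5}
  0: safe
  2: VIOLATES
  5: safe
witness against invariant: tau → 2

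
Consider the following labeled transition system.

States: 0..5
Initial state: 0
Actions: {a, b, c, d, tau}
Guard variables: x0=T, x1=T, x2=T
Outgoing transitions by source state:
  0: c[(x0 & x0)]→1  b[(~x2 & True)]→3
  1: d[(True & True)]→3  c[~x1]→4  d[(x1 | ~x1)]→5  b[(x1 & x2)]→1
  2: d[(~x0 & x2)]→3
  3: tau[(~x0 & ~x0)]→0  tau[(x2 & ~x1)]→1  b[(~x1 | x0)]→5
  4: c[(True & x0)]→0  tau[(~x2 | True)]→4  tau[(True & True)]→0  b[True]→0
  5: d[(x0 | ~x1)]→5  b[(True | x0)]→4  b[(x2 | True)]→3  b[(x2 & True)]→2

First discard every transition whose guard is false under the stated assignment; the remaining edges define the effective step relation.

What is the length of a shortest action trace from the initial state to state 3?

Answer: 2

Analysis:
Layered search for 3:
  Layer 0: {0}
  Layer 1: {1}
  Layer 2: {3,5}
3 enters at depth 2; path c·d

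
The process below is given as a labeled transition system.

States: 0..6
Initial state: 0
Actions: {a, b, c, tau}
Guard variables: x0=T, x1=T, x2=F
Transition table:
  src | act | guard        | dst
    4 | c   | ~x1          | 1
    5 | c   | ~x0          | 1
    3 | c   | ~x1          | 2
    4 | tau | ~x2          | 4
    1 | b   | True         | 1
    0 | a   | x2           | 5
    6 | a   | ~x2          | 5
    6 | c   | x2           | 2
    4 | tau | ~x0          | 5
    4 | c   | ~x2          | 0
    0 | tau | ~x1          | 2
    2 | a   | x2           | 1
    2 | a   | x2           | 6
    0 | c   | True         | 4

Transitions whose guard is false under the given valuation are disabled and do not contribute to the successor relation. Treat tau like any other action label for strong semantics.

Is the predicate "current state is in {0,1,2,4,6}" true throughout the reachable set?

Allowed set {0,1,2,4,6}
Reach set: {0,4}
  0: ok
  4: ok

Answer: INVARIANT HOLDS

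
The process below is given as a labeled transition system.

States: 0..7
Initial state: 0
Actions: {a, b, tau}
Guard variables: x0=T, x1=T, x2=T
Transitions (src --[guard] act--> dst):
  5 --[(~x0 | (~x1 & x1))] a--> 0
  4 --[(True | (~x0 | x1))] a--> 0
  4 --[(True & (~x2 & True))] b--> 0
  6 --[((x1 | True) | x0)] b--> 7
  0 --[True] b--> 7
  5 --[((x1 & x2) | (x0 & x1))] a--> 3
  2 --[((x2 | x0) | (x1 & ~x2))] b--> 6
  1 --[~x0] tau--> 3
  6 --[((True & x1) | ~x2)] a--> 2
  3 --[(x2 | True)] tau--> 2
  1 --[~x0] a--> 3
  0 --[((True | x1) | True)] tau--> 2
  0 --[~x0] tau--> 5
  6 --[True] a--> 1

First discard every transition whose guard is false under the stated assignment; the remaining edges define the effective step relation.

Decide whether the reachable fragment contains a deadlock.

Answer: DEADLOCK at state 1

Trace:
R = {0,1,2,6,7}
  0: b→7  tau→2  [2 exit(s)]
  1: ∅  [STUCK]
  2: b→6  [1 exit(s)]
  6: a→1  a→2  b→7  [3 exit(s)]
  7: ∅  [STUCK]
Path to 1: tau·b·a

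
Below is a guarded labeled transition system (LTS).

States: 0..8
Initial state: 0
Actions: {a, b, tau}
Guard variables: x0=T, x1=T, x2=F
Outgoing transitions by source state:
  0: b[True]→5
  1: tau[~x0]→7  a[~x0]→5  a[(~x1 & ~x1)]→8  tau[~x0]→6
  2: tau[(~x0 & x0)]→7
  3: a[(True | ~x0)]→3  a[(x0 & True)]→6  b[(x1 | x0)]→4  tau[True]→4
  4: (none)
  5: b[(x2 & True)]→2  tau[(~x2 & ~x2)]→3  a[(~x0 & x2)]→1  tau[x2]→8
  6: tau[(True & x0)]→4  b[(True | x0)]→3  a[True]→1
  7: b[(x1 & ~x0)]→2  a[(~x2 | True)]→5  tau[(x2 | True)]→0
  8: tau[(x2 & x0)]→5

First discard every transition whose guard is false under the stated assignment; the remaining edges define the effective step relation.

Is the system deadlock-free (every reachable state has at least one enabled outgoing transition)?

Reachable = {0,1,3,4,5,6}
  0: b→5  [1 exit(s)]
  1: ∅  [STUCK]
  3: a→3  a→6  b→4  tau→4  [4 exit(s)]
  4: ∅  [STUCK]
  5: tau→3  [1 exit(s)]
  6: a→1  b→3  tau→4  [3 exit(s)]
witness 1: b·tau·a·a

Answer: DEADLOCK at state 1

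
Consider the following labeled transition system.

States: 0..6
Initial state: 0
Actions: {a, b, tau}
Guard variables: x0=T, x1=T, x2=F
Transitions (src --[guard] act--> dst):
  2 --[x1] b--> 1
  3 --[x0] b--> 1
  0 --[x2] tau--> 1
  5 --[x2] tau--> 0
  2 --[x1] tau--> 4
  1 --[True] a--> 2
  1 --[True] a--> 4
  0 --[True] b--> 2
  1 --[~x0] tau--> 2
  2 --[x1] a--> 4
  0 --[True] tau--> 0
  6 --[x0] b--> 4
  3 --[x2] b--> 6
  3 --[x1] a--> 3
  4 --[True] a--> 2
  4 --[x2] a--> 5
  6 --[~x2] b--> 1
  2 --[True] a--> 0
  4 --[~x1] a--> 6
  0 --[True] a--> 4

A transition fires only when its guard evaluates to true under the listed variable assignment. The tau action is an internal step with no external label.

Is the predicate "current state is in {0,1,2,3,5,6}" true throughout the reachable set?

Answer: INVARIANT VIOLATED at state 4

Working:
Safe = {0,1,2,3,5,6}
Reach set: {0,1,2,4}
  0: safe
  1: safe
  2: safe
  4: VIOLATES
counterexample path to 4: a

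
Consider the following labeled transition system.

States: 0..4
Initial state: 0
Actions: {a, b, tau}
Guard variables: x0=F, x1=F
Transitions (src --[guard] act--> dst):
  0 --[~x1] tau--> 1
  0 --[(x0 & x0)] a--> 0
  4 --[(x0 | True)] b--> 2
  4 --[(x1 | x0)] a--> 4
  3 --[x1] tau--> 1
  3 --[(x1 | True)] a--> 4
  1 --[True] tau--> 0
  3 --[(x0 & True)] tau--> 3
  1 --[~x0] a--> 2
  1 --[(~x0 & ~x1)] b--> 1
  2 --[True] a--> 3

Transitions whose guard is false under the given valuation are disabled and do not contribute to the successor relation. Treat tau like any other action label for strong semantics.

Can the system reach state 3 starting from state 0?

Guard filter leaves 7 enabled edge(s).
Layer 0: {0}
Layer 1: {1}  now seen {0,1}
Layer 2: {2}  now seen {0,1,2}
Layer 3: {3}  now seen {0,1,2,3}
Layer 4: {4}  now seen {0,1,2,3,4}
R = {0,1,2,3,4}
witness 3: tau·a·a

Answer: REACHABLE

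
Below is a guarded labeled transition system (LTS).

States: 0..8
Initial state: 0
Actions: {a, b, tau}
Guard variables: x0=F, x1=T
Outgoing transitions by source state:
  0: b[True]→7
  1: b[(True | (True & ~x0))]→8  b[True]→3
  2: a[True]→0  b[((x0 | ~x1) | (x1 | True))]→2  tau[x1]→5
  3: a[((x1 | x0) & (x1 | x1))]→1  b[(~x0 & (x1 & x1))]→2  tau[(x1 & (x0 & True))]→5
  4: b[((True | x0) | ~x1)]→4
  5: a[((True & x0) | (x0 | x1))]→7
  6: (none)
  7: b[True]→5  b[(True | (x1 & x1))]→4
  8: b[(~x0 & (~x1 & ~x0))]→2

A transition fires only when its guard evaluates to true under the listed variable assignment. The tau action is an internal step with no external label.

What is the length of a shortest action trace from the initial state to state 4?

Answer: 2

Trace:
BFS to 4:
  Layer 0: {0}
  Layer 1: {7}
  Layer 2: {4,5}
4 enters at depth 2; path b·b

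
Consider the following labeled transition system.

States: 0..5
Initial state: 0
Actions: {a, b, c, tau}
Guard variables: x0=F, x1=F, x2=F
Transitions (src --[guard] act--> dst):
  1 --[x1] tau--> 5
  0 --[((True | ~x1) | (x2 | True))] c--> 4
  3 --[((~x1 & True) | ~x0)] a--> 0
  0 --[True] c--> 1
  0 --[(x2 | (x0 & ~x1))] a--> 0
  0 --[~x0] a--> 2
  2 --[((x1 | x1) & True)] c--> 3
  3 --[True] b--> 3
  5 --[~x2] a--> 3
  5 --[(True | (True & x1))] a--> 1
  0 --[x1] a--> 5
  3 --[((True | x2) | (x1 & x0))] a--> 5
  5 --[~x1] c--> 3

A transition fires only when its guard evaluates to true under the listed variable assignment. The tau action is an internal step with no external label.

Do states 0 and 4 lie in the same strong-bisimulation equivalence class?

Answer: NOT BISIMILAR

Analysis:
Compute ~ classes (split until stable):
  π0 = {{0,1,2,3,4,5}}
  π1 = {{0,5},{1,2,4},{3}}
  π2 = {{0},{1,2,4},{3},{5}}
4 equivalence class(es) (converged in 3)
[0]={0}  [4]={1,2,4}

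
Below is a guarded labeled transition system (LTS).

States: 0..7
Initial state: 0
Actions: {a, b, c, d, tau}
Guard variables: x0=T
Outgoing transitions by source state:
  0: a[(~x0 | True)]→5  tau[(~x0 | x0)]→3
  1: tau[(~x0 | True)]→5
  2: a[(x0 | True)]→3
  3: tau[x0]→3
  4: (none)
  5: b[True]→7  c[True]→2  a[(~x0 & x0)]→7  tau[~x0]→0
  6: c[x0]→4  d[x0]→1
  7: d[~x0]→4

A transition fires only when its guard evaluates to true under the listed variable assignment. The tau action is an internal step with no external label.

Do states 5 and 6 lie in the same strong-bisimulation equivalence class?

Answer: NOT BISIMILAR

Working:
Bisimulation quotient by refinement:
  round 0: {{0,1,2,3,4,5,6,7}}
  round 1: {{0},{1,3},{2},{4,7},{5},{6}}
  round 2: {{0},{1},{2},{3},{4,7},{5},{6}}
Fixed point at round 3; 7 class(es).
5∈{5}, 6∈{6}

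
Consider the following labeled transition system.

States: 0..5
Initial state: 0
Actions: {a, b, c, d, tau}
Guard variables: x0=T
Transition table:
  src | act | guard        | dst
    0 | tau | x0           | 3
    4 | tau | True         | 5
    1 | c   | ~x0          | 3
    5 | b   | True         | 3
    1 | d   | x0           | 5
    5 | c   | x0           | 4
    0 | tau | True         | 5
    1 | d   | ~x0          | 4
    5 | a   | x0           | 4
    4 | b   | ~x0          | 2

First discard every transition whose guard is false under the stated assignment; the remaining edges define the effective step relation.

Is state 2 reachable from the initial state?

7 transition(s) survive guard evaluation.
Layer 0: {0}
Layer 1: {3,5}  total {0,3,5}
Layer 2: {4}  total {0,3,4,5}
Reachable = {0,3,4,5}

Answer: UNREACHABLE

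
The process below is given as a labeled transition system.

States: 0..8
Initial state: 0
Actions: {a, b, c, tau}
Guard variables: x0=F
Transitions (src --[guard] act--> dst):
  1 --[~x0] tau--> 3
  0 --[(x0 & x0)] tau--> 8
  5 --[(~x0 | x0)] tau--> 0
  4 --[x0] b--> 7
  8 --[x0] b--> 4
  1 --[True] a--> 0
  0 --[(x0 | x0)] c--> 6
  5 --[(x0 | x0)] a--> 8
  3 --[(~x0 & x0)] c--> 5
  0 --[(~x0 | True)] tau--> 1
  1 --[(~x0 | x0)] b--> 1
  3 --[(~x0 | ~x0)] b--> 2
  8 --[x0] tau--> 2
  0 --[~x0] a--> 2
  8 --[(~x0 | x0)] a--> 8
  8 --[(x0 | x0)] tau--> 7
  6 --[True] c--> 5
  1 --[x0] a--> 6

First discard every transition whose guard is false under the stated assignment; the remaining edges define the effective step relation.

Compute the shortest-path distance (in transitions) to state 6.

Answer: UNREACHABLE

Working:
BFS to 6:
  L0 = {0}
  L1 = {1,2}
  L2 = {3}
6 never appears.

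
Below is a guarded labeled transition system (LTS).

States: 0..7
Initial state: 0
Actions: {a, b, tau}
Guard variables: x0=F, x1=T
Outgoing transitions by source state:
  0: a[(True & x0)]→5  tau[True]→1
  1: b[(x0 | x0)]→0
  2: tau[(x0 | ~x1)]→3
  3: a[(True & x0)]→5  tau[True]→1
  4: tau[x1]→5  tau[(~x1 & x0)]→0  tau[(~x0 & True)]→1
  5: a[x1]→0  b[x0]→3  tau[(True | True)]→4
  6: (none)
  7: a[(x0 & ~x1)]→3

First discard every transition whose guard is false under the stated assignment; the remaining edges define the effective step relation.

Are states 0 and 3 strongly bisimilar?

Refine partition for ~:
  round 0: {{0,1,2,3,4,5,6,7}}
  round 1: {{0,3,4},{1,2,6,7},{5}}
  round 2: {{0,3},{1,2,6,7},{4},{5}}
4 equivalence class(es) (converged in 3)
[0]={0,3}  [3]={0,3}

Answer: BISIMILAR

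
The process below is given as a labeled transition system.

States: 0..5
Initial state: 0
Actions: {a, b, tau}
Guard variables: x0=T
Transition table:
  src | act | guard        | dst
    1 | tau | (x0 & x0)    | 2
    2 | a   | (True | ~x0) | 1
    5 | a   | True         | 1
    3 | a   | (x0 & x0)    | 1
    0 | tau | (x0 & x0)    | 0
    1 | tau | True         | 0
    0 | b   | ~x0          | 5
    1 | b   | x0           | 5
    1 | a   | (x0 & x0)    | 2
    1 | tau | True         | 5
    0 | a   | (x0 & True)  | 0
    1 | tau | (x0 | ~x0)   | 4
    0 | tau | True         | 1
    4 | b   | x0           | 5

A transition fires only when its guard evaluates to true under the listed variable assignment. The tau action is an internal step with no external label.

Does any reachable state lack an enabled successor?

Answer: DEADLOCK-FREE

Analysis:
Reach set: {0,1,2,4,5}
  0: a→0  tau→0  tau→1  [3 exit(s)]
  1: a→2  b→5  tau→0  tau→2  tau→4  tau→5  [6 exit(s)]
  2: a→1  [1 exit(s)]
  4: b→5  [1 exit(s)]
  5: a→1  [1 exit(s)]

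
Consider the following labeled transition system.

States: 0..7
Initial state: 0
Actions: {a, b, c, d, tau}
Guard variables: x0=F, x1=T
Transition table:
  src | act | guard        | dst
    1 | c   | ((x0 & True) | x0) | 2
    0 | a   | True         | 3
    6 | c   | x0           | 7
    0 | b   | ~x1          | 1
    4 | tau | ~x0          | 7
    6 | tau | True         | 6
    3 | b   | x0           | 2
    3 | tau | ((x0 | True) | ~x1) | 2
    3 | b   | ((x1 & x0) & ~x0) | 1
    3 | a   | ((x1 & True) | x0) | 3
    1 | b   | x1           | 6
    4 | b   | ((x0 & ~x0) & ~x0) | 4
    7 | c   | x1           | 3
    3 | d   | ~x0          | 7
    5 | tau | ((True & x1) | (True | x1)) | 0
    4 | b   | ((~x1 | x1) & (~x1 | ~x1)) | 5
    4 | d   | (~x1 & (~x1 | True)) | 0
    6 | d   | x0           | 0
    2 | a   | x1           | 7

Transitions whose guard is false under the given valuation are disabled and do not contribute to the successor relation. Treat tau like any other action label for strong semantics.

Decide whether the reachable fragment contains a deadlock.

Answer: DEADLOCK-FREE

Working:
R = {0,2,3,7}
  0: a→3  [1 exit(s)]
  2: a→7  [1 exit(s)]
  3: a→3  d→7  tau→2  [3 exit(s)]
  7: c→3  [1 exit(s)]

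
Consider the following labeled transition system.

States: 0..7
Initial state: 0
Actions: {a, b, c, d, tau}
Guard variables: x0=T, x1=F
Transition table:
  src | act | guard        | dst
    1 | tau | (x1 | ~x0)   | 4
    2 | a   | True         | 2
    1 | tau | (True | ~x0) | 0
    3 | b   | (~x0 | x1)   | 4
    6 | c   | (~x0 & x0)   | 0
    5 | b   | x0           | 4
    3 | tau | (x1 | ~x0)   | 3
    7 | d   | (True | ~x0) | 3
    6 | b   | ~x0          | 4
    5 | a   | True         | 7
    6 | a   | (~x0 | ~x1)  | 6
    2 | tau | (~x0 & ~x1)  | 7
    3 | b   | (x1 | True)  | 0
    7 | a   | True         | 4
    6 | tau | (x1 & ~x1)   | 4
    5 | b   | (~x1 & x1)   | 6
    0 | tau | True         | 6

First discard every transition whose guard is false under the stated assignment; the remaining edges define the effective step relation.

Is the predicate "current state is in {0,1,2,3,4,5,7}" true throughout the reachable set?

Answer: INVARIANT VIOLATED at state 6

Trace:
Allowed set {0,1,2,3,4,5,7}
Reachable = {0,6}
  0: ok
  6: VIOLATES
reach 6 via tau — violates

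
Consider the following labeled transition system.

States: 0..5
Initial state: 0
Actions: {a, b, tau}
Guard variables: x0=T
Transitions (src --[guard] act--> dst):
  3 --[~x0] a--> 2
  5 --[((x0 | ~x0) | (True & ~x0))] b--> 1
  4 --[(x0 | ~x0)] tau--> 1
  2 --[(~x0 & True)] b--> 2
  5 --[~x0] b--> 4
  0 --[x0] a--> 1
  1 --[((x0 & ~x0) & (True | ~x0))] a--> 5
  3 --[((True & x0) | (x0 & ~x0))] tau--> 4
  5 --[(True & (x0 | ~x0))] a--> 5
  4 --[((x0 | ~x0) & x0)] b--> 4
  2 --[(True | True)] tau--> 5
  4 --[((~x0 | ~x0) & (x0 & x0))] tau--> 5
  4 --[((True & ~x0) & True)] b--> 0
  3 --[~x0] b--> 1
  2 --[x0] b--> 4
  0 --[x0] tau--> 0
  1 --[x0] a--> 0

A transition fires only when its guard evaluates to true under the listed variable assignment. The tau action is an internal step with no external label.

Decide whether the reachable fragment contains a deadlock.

R = {0,1}
  0: a→1  tau→0  [2 out]
  1: a→0  [1 out]

Answer: DEADLOCK-FREE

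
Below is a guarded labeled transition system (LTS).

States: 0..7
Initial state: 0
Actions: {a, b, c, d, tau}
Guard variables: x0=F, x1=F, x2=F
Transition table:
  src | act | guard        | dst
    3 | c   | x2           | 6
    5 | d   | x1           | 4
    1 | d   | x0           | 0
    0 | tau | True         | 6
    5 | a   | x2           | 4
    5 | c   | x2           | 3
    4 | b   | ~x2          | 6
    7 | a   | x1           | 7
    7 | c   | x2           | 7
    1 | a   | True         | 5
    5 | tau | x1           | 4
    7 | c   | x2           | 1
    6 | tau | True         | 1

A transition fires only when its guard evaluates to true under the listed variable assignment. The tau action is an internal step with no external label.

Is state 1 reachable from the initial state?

Guard filter leaves 4 enabled edge(s).
L0 = {0}
L1 = {6}  now seen {0,6}
L2 = {1}  now seen {0,1,6}
L3 = {5}  now seen {0,1,5,6}
Reach set: {0,1,5,6}
witness 1: tau·tau

Answer: REACHABLE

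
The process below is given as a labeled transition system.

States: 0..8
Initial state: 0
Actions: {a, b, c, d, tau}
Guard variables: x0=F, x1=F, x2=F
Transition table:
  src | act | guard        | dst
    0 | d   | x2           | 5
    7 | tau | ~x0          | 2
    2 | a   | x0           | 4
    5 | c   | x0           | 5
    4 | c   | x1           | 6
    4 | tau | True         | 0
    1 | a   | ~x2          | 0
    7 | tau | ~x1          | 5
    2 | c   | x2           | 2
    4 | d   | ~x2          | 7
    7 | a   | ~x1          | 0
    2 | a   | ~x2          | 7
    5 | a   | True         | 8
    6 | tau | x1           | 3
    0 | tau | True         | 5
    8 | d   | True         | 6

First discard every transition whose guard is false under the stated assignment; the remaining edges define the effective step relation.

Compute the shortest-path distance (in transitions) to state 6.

Answer: 3

Trace:
Layered search for 6:
  L0 = {0}
  L1 = {5}
  L2 = {8}
  L3 = {6}
depth(6)=3, e.g. tau·a·d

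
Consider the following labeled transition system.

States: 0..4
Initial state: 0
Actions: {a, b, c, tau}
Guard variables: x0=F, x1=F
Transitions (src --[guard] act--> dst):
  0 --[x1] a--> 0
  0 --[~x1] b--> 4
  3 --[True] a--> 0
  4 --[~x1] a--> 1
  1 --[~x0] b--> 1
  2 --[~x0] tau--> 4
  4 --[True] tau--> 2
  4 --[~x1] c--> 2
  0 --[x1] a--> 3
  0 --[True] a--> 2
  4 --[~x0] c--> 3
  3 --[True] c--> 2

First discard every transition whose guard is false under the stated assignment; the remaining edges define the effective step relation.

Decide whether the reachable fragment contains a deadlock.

Reachable = {0,1,2,3,4}
  0: a→2  b→4  [2 out]
  1: b→1  [1 out]
  2: tau→4  [1 out]
  3: a→0  c→2  [2 out]
  4: a→1  c→2  c→3  tau→2  [4 out]

Answer: DEADLOCK-FREE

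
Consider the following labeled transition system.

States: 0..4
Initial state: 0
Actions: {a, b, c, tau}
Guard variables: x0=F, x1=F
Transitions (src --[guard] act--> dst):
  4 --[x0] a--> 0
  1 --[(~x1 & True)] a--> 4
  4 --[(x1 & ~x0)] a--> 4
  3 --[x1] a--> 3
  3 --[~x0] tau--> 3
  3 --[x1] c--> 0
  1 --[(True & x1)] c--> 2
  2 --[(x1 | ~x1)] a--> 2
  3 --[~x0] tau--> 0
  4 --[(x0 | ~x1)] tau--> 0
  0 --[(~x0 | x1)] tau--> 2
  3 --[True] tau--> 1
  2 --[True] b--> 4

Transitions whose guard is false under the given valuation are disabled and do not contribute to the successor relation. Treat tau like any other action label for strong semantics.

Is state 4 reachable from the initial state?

8 transition(s) survive guard evaluation.
Layer 0: {0}
Layer 1: {2}  cumulative {0,2}
Layer 2: {4}  cumulative {0,2,4}
R = {0,2,4}
trace reaching 4: tau·b

Answer: REACHABLE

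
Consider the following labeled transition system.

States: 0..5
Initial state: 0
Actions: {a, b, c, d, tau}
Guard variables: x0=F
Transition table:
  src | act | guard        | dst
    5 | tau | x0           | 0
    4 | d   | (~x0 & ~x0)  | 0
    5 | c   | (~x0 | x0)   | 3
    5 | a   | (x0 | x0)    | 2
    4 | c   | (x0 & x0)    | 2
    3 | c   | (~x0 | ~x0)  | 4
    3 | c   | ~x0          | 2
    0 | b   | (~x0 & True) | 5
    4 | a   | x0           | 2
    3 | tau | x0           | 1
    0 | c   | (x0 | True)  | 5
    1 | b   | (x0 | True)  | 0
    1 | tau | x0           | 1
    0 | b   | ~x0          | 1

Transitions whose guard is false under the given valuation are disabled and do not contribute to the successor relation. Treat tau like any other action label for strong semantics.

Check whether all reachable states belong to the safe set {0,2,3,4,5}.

Allowed set {0,2,3,4,5}
Reach set: {0,1,2,3,4,5}
  0: safe
  1: VIOLATES
  2: safe
  3: safe
  4: safe
  5: safe
counterexample path to 1: b

Answer: INVARIANT VIOLATED at state 1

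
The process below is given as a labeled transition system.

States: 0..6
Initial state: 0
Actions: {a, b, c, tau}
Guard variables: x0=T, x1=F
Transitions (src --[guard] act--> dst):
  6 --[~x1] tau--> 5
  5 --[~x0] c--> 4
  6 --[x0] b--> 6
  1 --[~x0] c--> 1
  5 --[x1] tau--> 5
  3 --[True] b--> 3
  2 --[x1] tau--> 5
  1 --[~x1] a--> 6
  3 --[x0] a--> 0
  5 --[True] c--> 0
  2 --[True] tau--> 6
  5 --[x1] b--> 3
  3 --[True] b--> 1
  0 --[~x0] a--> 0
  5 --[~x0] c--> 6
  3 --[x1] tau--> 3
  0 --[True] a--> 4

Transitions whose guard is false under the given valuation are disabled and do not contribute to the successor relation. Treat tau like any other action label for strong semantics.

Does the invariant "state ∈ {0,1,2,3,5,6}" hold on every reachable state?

Inv-set: {0,1,2,3,5,6}
R = {0,4}
  0: ✓
  4: ✗ unsafe
reach 4 via a — violates

Answer: INVARIANT VIOLATED at state 4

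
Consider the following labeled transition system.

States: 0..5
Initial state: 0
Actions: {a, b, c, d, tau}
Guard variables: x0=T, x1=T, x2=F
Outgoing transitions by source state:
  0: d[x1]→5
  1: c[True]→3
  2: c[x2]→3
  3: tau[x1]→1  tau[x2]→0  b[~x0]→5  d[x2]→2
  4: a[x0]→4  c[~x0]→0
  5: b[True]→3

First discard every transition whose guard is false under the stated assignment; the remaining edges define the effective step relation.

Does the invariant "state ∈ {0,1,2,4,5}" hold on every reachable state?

Inv-set: {0,1,2,4,5}
R = {0,1,3,5}
  0: ok
  1: ok
  3: outside
  5: ok
counterexample path to 3: d·b

Answer: INVARIANT VIOLATED at state 3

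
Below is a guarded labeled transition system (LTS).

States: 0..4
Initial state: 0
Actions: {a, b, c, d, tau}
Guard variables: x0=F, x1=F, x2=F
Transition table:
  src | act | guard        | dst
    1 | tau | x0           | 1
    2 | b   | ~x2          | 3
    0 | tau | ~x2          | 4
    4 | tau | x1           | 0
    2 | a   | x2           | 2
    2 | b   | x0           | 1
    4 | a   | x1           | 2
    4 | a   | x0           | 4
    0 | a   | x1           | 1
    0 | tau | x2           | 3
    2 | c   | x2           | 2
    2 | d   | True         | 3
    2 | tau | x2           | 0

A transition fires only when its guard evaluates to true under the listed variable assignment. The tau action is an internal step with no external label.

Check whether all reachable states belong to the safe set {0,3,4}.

Answer: INVARIANT HOLDS

Analysis:
Allowed set {0,3,4}
R = {0,4}
  0: safe
  4: safe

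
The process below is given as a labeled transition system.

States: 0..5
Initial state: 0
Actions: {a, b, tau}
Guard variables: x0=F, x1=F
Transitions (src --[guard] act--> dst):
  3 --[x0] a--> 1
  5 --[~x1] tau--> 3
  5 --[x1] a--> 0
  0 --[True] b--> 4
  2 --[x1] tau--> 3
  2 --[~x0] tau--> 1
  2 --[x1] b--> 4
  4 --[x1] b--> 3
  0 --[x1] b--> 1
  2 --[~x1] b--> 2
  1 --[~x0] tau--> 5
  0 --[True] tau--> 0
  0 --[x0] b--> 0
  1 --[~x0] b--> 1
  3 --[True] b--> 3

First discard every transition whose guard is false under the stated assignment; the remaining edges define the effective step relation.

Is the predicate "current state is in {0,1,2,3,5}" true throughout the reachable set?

Inv-set: {0,1,2,3,5}
Reach set: {0,4}
  0: safe
  4: VIOLATES
reach 4 via b — violates

Answer: INVARIANT VIOLATED at state 4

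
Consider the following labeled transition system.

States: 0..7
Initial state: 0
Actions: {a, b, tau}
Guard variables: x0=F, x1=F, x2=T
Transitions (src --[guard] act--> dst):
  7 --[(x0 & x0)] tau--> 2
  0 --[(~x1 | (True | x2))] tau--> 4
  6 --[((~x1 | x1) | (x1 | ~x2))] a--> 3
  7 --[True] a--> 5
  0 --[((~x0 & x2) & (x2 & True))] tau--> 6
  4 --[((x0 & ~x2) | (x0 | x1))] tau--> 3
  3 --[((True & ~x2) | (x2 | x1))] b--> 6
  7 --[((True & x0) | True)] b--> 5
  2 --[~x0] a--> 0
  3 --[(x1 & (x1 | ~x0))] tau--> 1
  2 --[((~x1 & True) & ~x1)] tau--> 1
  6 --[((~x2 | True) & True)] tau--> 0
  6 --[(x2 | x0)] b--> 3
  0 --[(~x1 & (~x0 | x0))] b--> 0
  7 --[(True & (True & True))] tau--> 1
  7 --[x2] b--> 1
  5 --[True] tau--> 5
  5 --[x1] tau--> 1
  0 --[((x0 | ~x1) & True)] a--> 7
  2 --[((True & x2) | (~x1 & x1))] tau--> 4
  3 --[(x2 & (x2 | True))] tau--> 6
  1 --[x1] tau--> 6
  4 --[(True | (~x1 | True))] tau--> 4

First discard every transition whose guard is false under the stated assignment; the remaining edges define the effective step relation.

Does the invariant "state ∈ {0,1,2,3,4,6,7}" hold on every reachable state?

Answer: INVARIANT VIOLATED at state 5

Working:
Inv-set: {0,1,2,3,4,6,7}
Reachable = {0,1,3,4,5,6,7}
  0: safe
  1: safe
  3: safe
  4: safe
  5: ✗ unsafe
  6: safe
  7: safe
witness against invariant: a·a → 5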